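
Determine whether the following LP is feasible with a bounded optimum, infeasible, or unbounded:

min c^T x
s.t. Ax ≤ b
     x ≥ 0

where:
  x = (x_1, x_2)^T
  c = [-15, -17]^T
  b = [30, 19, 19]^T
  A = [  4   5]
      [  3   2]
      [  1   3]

Feasible with a bounded optimal solution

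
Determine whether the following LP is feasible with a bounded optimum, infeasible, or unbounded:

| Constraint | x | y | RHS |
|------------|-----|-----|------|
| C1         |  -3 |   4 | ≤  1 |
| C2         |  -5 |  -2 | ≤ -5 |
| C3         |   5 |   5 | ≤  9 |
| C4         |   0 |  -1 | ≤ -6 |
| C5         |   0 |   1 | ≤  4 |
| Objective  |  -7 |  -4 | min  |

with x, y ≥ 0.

Infeasible (no feasible solution exists)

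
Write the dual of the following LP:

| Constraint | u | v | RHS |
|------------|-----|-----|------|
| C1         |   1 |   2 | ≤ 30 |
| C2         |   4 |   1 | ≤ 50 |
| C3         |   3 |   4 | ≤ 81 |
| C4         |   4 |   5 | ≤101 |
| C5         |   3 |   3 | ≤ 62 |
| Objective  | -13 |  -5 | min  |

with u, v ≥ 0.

Primal min cᵀx s.t. Ax ≤ b, x ≥ 0  →  Dual max −bᵀy s.t. Aᵀy ≥ −c, y ≥ 0.

Maximize: z = -30y1 - 50y2 - 81y3 - 101y4 - 62y5

Subject to:
  y1 + 4y2 + 3y3 + 4y4 + 3y5 ≥ 13
  2y1 + y2 + 4y3 + 5y4 + 3y5 ≥ 5
  y1, y2, y3, y4, y5 ≥ 0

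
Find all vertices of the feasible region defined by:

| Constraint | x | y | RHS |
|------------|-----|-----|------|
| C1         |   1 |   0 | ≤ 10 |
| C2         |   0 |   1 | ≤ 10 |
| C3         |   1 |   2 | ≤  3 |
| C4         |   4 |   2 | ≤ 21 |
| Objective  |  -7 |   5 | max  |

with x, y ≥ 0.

(0, 0), (3, 0), (0, 1.5)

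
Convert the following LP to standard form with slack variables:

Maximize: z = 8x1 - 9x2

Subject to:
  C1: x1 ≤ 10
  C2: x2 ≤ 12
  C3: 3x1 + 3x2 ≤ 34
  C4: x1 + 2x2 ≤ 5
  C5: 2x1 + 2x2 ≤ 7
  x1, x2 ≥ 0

max z = 8x1 - 9x2

s.t.
  x1 + s1 = 10
  x2 + s2 = 12
  3x1 + 3x2 + s3 = 34
  x1 + 2x2 + s4 = 5
  2x1 + 2x2 + s5 = 7
  x1, x2, s1, s2, s3, s4, s5 ≥ 0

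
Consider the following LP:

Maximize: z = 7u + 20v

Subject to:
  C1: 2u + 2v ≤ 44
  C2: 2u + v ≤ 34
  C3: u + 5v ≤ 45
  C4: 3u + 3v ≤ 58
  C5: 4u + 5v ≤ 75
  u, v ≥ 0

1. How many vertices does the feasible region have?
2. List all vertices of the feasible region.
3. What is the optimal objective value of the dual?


1. 5
2. (0, 0), (17, 0), (15.83, 2.333), (10, 7), (0, 9)
3. 210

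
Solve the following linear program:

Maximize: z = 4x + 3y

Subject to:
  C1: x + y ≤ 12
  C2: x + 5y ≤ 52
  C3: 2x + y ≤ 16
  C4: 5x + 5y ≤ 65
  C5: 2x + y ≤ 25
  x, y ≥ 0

Evaluate the objective at each vertex of the feasible region:
  z(0, 0) = 0
  z(8, 0) = 32
  z(4, 8) = 40  ←
  z(2, 10) = 38
  z(0, 10.4) = 31.2
The maximum is at x = 4, y = 8.

x = 4, y = 8, z = 40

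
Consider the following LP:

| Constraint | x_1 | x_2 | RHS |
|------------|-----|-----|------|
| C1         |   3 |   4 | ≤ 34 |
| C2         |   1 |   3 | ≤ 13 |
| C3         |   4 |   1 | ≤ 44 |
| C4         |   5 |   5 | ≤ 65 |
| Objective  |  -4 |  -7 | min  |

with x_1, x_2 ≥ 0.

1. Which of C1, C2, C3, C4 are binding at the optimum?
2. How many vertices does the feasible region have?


1. C1, C2
2. 5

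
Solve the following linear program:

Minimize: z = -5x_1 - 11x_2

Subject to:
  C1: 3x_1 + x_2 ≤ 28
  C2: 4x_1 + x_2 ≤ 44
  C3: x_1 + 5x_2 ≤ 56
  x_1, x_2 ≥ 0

Evaluate the objective at each vertex of the feasible region:
  z(0, 0) = 0
  z(9.333, 0) = -46.67
  z(6, 10) = -140  ←
  z(0, 11.2) = -123.2
The minimum is at x_1 = 6, x_2 = 10.

x_1 = 6, x_2 = 10, z = -140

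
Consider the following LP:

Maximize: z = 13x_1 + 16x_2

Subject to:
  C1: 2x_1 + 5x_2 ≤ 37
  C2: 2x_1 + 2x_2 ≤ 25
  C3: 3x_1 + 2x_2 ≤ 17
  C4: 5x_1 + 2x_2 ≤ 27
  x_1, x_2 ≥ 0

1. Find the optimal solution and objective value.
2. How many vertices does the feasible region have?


1. x_1 = 1, x_2 = 7, z = 125
2. 5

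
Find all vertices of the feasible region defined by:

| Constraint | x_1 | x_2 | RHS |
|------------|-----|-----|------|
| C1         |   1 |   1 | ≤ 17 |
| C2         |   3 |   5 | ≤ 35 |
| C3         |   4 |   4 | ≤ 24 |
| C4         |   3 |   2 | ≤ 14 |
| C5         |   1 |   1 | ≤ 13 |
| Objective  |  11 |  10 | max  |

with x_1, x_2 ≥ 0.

(0, 0), (4.667, 0), (2, 4), (0, 6)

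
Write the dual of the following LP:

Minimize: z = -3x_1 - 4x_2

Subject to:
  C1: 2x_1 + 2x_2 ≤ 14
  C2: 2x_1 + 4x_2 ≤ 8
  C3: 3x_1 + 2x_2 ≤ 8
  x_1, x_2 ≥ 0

Primal min cᵀx s.t. Ax ≤ b, x ≥ 0  →  Dual max −bᵀy s.t. Aᵀy ≥ −c, y ≥ 0.

Maximize: z = -14y1 - 8y2 - 8y3

Subject to:
  2y1 + 2y2 + 3y3 ≥ 3
  2y1 + 4y2 + 2y3 ≥ 4
  y1, y2, y3 ≥ 0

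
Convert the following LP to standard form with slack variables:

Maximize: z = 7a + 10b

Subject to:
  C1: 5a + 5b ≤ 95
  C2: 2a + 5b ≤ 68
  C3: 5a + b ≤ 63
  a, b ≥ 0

max z = 7a + 10b

s.t.
  5a + 5b + s1 = 95
  2a + 5b + s2 = 68
  5a + b + s3 = 63
  a, b, s1, s2, s3 ≥ 0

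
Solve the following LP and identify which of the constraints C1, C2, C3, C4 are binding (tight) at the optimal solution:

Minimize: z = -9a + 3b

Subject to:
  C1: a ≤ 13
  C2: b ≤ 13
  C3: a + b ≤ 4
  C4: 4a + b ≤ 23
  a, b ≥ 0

At a = 4, b = 0, compute slack b - a·x for each constraint:
  C1: 13 − 4 = 9  (slack)
  C2: 13 − 0 = 13  (slack)
  C3: 4 − 4 = 0  (binding)
  C4: 23 − 16 = 7  (slack)

Optimal: a = 4, b = 0
Binding: C3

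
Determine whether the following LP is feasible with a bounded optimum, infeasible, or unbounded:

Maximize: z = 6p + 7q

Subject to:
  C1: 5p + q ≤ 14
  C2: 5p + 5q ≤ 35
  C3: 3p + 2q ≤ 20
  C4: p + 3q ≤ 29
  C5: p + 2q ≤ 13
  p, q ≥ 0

Feasible with a bounded optimal solution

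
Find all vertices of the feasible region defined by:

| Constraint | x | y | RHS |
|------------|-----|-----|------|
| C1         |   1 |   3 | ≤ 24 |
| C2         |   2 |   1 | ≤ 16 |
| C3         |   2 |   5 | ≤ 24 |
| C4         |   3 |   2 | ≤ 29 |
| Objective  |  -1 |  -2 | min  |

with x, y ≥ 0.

(0, 0), (8, 0), (7, 2), (0, 4.8)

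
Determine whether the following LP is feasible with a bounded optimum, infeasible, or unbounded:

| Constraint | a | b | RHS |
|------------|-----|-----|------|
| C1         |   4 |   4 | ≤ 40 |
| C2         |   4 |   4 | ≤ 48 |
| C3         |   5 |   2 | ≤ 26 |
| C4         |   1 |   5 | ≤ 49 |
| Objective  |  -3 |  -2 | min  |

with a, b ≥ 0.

Feasible with a bounded optimal solution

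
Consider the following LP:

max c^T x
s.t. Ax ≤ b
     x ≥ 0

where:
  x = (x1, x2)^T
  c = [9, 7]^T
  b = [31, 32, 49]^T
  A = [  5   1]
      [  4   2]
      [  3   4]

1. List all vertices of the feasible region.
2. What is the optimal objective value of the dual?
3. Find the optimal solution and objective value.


1. (0, 0), (6.2, 0), (5, 6), (3, 10), (0, 12.25)
2. 97
3. x1 = 3, x2 = 10, z = 97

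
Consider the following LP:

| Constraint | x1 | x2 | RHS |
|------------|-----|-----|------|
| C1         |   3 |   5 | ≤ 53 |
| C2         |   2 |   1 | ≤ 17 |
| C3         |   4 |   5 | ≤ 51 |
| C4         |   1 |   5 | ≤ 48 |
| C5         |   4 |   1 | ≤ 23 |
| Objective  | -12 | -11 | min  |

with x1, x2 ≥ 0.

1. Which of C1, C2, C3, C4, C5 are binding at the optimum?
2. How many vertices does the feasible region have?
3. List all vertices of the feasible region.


1. C3, C5
2. 5
3. (0, 0), (5.75, 0), (4, 7), (1, 9.4), (0, 9.6)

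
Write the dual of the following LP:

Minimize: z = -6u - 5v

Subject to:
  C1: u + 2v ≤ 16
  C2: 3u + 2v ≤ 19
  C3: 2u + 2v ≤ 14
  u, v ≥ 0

Primal min cᵀx s.t. Ax ≤ b, x ≥ 0  →  Dual max −bᵀy s.t. Aᵀy ≥ −c, y ≥ 0.

Maximize: z = -16y1 - 19y2 - 14y3

Subject to:
  y1 + 3y2 + 2y3 ≥ 6
  2y1 + 2y2 + 2y3 ≥ 5
  y1, y2, y3 ≥ 0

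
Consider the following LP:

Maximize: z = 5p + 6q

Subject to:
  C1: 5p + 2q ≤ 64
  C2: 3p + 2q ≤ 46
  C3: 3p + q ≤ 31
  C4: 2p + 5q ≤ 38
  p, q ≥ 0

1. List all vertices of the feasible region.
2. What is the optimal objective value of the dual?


1. (0, 0), (10.33, 0), (9, 4), (0, 7.6)
2. 69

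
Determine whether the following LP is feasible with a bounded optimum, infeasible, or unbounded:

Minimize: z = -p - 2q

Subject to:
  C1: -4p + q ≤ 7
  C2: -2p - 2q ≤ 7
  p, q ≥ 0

Unbounded (objective can decrease without bound)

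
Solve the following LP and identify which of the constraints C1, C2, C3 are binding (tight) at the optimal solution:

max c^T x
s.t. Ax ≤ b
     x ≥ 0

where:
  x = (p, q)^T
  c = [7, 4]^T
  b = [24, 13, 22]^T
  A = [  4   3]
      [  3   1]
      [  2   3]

At p = 3, q = 4, compute slack b - a·x for each constraint:
  C1: 24 − 24 = 0  (binding)
  C2: 13 − 13 = 0  (binding)
  C3: 22 − 18 = 4  (slack)

Optimal: p = 3, q = 4
Binding: C1, C2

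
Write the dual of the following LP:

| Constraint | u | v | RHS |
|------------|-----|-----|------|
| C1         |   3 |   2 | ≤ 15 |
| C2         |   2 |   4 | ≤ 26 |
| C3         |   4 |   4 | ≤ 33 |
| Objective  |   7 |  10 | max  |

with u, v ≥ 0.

Primal max cᵀx s.t. Ax ≤ b, x ≥ 0  →  Dual min bᵀy s.t. Aᵀy ≥ c, y ≥ 0.

Minimize: z = 15y1 + 26y2 + 33y3

Subject to:
  3y1 + 2y2 + 4y3 ≥ 7
  2y1 + 4y2 + 4y3 ≥ 10
  y1, y2, y3 ≥ 0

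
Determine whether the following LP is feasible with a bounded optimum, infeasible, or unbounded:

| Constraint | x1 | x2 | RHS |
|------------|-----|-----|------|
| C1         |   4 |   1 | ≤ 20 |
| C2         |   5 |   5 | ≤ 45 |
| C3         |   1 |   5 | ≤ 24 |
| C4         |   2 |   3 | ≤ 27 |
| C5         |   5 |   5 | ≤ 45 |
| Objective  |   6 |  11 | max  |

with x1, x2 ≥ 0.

Feasible with a bounded optimal solution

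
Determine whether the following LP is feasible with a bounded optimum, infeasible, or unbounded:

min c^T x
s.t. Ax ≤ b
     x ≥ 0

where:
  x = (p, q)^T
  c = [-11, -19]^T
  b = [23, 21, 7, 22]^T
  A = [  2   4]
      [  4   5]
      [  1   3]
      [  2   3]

Feasible with a bounded optimal solution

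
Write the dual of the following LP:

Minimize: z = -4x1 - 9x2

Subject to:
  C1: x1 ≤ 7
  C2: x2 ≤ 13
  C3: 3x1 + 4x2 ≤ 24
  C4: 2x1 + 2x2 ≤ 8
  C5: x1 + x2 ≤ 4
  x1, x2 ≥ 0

Primal min cᵀx s.t. Ax ≤ b, x ≥ 0  →  Dual max −bᵀy s.t. Aᵀy ≥ −c, y ≥ 0.

Maximize: z = -7y1 - 13y2 - 24y3 - 8y4 - 4y5

Subject to:
  y1 + 3y3 + 2y4 + y5 ≥ 4
  y2 + 4y3 + 2y4 + y5 ≥ 9
  y1, y2, y3, y4, y5 ≥ 0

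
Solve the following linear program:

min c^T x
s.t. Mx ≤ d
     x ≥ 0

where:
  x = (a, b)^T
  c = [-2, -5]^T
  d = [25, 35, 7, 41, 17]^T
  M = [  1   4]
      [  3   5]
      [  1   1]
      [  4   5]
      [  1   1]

Evaluate the objective at each vertex of the feasible region:
  z(0, 0) = 0
  z(7, 0) = -14
  z(1, 6) = -32  ←
  z(0, 6.25) = -31.25
The minimum is at a = 1, b = 6.

a = 1, b = 6, z = -32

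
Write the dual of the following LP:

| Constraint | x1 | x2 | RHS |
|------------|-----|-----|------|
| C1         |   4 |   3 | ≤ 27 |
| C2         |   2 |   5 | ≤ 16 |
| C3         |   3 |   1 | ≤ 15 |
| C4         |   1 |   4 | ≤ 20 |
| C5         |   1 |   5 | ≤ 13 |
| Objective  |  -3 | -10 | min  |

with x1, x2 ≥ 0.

Primal min cᵀx s.t. Ax ≤ b, x ≥ 0  →  Dual max −bᵀy s.t. Aᵀy ≥ −c, y ≥ 0.

Maximize: z = -27y1 - 16y2 - 15y3 - 20y4 - 13y5

Subject to:
  4y1 + 2y2 + 3y3 + y4 + y5 ≥ 3
  3y1 + 5y2 + y3 + 4y4 + 5y5 ≥ 10
  y1, y2, y3, y4, y5 ≥ 0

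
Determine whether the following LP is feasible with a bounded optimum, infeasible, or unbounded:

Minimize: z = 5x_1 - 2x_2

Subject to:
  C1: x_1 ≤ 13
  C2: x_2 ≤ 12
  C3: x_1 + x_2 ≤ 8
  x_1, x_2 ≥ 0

Feasible with a bounded optimal solution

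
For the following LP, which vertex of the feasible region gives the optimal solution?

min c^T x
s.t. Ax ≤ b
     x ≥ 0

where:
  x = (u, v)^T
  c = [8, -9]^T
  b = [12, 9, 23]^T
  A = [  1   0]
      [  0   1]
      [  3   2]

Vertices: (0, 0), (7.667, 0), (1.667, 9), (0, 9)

Evaluate the objective at each vertex of the feasible region:
  z(0, 0) = 0
  z(7.667, 0) = 61.33
  z(1.667, 9) = -67.67
  z(0, 9) = -81  ←
The minimum is at u = 0, v = 9.

(0, 9)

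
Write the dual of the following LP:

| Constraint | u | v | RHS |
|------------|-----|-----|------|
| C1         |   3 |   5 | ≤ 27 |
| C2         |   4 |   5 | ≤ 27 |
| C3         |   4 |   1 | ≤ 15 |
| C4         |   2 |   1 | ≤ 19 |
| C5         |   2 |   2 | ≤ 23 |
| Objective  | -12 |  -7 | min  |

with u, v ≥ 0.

Primal min cᵀx s.t. Ax ≤ b, x ≥ 0  →  Dual max −bᵀy s.t. Aᵀy ≥ −c, y ≥ 0.

Maximize: z = -27y1 - 27y2 - 15y3 - 19y4 - 23y5

Subject to:
  3y1 + 4y2 + 4y3 + 2y4 + 2y5 ≥ 12
  5y1 + 5y2 + y3 + y4 + 2y5 ≥ 7
  y1, y2, y3, y4, y5 ≥ 0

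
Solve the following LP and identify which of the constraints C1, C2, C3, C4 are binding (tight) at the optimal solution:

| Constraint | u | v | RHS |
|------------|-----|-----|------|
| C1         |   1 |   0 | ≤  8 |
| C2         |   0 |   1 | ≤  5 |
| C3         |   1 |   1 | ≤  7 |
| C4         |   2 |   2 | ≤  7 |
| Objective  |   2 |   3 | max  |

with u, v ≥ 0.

At u = 0, v = 3.5, compute slack b - a·x for each constraint:
  C1: 8 − 0 = 8  (slack)
  C2: 5 − 3.5 = 1.5  (slack)
  C3: 7 − 3.5 = 3.5  (slack)
  C4: 7 − 7 = 0  (binding)

Optimal: u = 0, v = 3.5
Binding: C4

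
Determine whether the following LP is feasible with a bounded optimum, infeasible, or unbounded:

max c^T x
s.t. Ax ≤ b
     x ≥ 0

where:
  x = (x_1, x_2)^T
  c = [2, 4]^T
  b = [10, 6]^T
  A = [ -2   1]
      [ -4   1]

Unbounded (objective can increase without bound)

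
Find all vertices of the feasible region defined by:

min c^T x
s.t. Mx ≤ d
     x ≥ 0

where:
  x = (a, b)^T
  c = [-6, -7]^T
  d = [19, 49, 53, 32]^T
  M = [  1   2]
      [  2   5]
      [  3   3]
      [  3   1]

(0, 0), (10.67, 0), (9, 5), (0, 9.5)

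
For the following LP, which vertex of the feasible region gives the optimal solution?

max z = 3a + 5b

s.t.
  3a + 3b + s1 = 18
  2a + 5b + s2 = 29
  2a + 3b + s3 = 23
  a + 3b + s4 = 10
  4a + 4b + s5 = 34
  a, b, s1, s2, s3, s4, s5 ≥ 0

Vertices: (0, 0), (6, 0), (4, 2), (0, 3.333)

Evaluate the objective at each vertex of the feasible region:
  z(0, 0) = 0
  z(6, 0) = 18
  z(4, 2) = 22  ←
  z(0, 3.333) = 16.67
The maximum is at a = 4, b = 2.

(4, 2)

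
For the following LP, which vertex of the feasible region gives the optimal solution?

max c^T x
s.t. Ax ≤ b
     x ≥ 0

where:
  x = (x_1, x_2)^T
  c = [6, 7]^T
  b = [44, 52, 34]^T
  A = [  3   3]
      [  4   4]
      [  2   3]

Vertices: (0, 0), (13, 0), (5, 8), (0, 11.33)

Evaluate the objective at each vertex of the feasible region:
  z(0, 0) = 0
  z(13, 0) = 78
  z(5, 8) = 86  ←
  z(0, 11.33) = 79.33
The maximum is at x_1 = 5, x_2 = 8.

(5, 8)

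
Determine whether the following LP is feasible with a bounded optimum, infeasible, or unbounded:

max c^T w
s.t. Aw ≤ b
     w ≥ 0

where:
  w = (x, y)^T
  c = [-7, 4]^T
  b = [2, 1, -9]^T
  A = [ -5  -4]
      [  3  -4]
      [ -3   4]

Infeasible (no feasible solution exists)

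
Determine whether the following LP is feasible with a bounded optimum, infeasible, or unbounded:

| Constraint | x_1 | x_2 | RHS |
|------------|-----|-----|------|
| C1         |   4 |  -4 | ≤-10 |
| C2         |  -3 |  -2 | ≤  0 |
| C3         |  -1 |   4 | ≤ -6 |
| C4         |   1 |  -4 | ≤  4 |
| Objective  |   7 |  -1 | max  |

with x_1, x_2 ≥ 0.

Infeasible (no feasible solution exists)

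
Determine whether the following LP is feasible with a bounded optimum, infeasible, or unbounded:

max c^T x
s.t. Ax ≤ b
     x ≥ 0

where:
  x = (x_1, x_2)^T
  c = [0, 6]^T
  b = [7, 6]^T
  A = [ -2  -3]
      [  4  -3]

Unbounded (objective can increase without bound)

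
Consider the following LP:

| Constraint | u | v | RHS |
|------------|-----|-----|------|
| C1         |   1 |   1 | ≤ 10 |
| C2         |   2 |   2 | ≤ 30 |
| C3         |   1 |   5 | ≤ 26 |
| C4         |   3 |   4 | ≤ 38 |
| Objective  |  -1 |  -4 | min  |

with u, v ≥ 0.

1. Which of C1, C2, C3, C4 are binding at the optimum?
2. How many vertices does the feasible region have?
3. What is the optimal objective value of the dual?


1. C1, C3
2. 4
3. -22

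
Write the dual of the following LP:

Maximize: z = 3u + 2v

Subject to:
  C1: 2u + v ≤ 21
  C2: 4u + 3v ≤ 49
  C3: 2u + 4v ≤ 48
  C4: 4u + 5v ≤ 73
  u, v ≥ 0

Primal max cᵀx s.t. Ax ≤ b, x ≥ 0  →  Dual min bᵀy s.t. Aᵀy ≥ c, y ≥ 0.

Minimize: z = 21y1 + 49y2 + 48y3 + 73y4

Subject to:
  2y1 + 4y2 + 2y3 + 4y4 ≥ 3
  y1 + 3y2 + 4y3 + 5y4 ≥ 2
  y1, y2, y3, y4 ≥ 0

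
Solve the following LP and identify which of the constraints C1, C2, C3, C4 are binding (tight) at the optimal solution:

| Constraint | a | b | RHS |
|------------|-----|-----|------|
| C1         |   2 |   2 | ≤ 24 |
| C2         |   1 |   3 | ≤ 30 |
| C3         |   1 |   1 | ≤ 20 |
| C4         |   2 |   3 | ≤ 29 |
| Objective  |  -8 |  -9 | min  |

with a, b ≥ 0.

At a = 7, b = 5, compute slack b - a·x for each constraint:
  C1: 24 − 24 = 0  (binding)
  C2: 30 − 22 = 8  (slack)
  C3: 20 − 12 = 8  (slack)
  C4: 29 − 29 = 0  (binding)

Optimal: a = 7, b = 5
Binding: C1, C4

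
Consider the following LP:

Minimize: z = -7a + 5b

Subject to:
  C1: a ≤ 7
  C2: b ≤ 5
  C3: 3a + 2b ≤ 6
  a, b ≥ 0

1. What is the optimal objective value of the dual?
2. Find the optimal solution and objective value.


1. -14
2. a = 2, b = 0, z = -14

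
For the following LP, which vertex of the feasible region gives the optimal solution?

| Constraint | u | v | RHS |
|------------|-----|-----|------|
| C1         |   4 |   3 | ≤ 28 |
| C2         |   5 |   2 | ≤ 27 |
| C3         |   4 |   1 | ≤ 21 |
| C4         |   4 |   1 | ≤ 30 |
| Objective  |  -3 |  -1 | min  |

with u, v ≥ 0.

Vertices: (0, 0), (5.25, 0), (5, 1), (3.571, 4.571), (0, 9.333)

Evaluate the objective at each vertex of the feasible region:
  z(0, 0) = 0
  z(5.25, 0) = -15.75
  z(5, 1) = -16  ←
  z(3.571, 4.571) = -15.29
  z(0, 9.333) = -9.333
The minimum is at u = 5, v = 1.

(5, 1)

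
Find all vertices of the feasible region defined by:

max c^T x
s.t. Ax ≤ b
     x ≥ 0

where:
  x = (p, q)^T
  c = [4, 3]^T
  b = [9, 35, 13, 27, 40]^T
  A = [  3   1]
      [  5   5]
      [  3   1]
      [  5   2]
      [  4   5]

(0, 0), (3, 0), (1, 6), (0, 7)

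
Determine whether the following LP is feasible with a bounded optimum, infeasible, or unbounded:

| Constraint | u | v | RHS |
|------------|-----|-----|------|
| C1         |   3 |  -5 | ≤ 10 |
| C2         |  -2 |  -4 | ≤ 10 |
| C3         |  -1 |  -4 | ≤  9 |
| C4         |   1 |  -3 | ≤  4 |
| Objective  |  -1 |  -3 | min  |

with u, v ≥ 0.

Unbounded (objective can decrease without bound)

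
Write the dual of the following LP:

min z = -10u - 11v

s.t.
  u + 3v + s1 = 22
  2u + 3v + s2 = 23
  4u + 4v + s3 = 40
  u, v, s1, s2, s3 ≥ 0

Primal min cᵀx s.t. Ax ≤ b, x ≥ 0  →  Dual max −bᵀy s.t. Aᵀy ≥ −c, y ≥ 0.

Maximize: z = -22y1 - 23y2 - 40y3

Subject to:
  y1 + 2y2 + 4y3 ≥ 10
  3y1 + 3y2 + 4y3 ≥ 11
  y1, y2, y3 ≥ 0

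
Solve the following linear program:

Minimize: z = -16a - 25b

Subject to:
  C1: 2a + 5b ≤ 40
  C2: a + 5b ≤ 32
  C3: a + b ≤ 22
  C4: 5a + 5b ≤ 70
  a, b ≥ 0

Evaluate the objective at each vertex of the feasible region:
  z(0, 0) = 0
  z(14, 0) = -224
  z(10, 4) = -260  ←
  z(8, 4.8) = -248
  z(0, 6.4) = -160
The minimum is at a = 10, b = 4.

a = 10, b = 4, z = -260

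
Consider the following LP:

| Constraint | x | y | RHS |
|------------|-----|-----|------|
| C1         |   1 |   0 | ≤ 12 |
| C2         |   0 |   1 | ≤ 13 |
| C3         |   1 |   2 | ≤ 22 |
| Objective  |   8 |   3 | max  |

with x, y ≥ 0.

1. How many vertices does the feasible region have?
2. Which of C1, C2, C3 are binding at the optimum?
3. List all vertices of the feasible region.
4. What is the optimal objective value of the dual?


1. 4
2. C1, C3
3. (0, 0), (12, 0), (12, 5), (0, 11)
4. 111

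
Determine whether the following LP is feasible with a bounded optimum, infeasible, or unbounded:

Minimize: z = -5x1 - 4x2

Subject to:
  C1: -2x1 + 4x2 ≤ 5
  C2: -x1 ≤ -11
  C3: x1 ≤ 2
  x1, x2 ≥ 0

Infeasible (no feasible solution exists)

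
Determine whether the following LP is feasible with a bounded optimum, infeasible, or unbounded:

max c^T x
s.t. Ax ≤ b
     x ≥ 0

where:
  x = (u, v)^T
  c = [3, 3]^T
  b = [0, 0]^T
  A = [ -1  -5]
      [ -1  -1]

Unbounded (objective can increase without bound)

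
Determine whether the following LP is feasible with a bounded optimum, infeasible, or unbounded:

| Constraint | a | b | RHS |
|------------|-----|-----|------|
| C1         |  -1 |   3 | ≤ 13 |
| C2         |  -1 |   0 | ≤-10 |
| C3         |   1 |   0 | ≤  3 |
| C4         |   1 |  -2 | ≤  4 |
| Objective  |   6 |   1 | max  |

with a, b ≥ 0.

Infeasible (no feasible solution exists)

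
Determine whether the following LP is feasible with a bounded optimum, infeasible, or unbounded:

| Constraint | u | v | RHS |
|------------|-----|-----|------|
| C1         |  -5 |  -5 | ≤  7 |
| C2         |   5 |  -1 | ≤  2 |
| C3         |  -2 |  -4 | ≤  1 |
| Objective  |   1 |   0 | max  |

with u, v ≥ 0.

Unbounded (objective can increase without bound)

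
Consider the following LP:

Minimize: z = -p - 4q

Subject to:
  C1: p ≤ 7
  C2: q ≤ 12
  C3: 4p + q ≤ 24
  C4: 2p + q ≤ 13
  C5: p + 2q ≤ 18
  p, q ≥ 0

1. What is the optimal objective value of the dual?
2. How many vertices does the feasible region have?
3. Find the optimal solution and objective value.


1. -36
2. 5
3. p = 0, q = 9, z = -36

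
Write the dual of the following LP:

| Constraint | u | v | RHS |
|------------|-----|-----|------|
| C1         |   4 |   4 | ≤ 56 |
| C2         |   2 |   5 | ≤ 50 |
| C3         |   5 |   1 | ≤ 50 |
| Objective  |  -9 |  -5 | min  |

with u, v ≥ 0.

Primal min cᵀx s.t. Ax ≤ b, x ≥ 0  →  Dual max −bᵀy s.t. Aᵀy ≥ −c, y ≥ 0.

Maximize: z = -56y1 - 50y2 - 50y3

Subject to:
  4y1 + 2y2 + 5y3 ≥ 9
  4y1 + 5y2 + y3 ≥ 5
  y1, y2, y3 ≥ 0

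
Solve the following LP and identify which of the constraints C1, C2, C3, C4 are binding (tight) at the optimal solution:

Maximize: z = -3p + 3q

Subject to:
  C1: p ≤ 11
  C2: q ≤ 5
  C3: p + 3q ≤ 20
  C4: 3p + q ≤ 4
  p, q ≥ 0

At p = 0, q = 4, compute slack b - a·x for each constraint:
  C1: 11 − 0 = 11  (slack)
  C2: 5 − 4 = 1  (slack)
  C3: 20 − 12 = 8  (slack)
  C4: 4 − 4 = 0  (binding)

Optimal: p = 0, q = 4
Binding: C4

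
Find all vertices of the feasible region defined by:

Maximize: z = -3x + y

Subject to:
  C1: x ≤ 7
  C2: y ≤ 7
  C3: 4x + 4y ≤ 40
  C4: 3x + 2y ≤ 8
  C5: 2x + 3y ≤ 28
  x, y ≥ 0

(0, 0), (2.667, 0), (0, 4)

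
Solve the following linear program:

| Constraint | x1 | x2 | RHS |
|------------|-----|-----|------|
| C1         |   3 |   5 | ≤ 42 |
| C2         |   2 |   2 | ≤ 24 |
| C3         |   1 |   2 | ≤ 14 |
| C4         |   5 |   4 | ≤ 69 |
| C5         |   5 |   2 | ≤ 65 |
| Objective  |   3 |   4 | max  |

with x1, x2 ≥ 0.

Evaluate the objective at each vertex of the feasible region:
  z(0, 0) = 0
  z(12, 0) = 36
  z(10, 2) = 38  ←
  z(0, 7) = 28
The maximum is at x1 = 10, x2 = 2.

x1 = 10, x2 = 2, z = 38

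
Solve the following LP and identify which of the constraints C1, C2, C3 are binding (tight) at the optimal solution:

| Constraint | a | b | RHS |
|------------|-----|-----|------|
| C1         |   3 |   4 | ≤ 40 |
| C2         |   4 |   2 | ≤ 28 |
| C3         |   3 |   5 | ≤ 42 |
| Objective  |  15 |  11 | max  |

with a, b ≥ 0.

At a = 4, b = 6, compute slack b - a·x for each constraint:
  C1: 40 − 36 = 4  (slack)
  C2: 28 − 28 = 0  (binding)
  C3: 42 − 42 = 0  (binding)

Optimal: a = 4, b = 6
Binding: C2, C3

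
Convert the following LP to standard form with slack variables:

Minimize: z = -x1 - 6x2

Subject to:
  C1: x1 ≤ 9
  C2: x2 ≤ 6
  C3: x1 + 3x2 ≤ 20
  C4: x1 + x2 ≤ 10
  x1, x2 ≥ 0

min z = -x1 - 6x2

s.t.
  x1 + s1 = 9
  x2 + s2 = 6
  x1 + 3x2 + s3 = 20
  x1 + x2 + s4 = 10
  x1, x2, s1, s2, s3, s4 ≥ 0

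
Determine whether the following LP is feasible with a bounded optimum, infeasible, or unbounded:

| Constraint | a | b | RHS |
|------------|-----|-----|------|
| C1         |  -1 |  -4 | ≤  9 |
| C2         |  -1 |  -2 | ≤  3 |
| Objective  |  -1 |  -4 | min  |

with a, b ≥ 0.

Unbounded (objective can decrease without bound)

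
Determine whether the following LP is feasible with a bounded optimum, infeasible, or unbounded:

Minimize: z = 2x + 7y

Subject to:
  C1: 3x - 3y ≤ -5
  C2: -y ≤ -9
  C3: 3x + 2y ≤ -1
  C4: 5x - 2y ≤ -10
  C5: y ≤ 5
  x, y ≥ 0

Infeasible (no feasible solution exists)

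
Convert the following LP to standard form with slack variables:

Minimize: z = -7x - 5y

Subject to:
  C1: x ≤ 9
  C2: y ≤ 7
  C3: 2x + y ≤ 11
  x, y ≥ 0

min z = -7x - 5y

s.t.
  x + s1 = 9
  y + s2 = 7
  2x + y + s3 = 11
  x, y, s1, s2, s3 ≥ 0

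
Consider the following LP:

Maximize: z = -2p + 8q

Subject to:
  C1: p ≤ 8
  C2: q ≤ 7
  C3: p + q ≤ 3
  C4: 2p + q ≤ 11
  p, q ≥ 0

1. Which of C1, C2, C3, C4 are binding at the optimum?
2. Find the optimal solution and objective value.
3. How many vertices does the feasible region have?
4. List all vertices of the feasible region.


1. C3
2. p = 0, q = 3, z = 24
3. 3
4. (0, 0), (3, 0), (0, 3)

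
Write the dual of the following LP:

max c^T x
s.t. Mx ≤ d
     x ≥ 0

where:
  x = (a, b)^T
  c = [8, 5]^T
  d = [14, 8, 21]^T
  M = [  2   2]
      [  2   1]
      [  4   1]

Primal max cᵀx s.t. Ax ≤ b, x ≥ 0  →  Dual min bᵀy s.t. Aᵀy ≥ c, y ≥ 0.

Minimize: z = 14y1 + 8y2 + 21y3

Subject to:
  2y1 + 2y2 + 4y3 ≥ 8
  2y1 + y2 + y3 ≥ 5
  y1, y2, y3 ≥ 0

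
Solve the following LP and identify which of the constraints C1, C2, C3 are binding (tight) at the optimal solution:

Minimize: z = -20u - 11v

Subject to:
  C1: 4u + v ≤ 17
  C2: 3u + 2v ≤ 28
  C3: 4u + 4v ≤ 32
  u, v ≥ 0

At u = 3, v = 5, compute slack b - a·x for each constraint:
  C1: 17 − 17 = 0  (binding)
  C2: 28 − 19 = 9  (slack)
  C3: 32 − 32 = 0  (binding)

Optimal: u = 3, v = 5
Binding: C1, C3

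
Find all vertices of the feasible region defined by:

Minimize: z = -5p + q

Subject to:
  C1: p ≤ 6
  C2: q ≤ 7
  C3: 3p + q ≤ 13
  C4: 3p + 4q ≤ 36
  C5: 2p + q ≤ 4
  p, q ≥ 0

(0, 0), (2, 0), (0, 4)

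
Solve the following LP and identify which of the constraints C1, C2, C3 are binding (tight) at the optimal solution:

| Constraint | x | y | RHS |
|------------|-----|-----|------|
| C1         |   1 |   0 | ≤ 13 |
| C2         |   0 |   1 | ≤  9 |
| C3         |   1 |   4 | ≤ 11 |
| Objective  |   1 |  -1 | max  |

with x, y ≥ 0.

At x = 11, y = 0, compute slack b - a·x for each constraint:
  C1: 13 − 11 = 2  (slack)
  C2: 9 − 0 = 9  (slack)
  C3: 11 − 11 = 0  (binding)

Optimal: x = 11, y = 0
Binding: C3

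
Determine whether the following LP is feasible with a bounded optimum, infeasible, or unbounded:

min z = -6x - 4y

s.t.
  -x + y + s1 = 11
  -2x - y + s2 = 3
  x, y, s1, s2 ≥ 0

Unbounded (objective can decrease without bound)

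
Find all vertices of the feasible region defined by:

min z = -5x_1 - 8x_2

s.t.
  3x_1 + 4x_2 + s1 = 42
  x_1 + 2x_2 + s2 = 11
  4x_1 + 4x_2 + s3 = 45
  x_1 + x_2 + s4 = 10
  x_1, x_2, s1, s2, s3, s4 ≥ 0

(0, 0), (10, 0), (9, 1), (0, 5.5)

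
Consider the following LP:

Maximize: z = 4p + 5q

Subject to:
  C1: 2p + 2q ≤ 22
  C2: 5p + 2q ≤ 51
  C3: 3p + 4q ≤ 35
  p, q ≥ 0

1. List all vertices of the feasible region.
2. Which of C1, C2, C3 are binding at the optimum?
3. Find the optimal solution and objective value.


1. (0, 0), (10.2, 0), (9.667, 1.333), (9, 2), (0, 8.75)
2. C1, C3
3. p = 9, q = 2, z = 46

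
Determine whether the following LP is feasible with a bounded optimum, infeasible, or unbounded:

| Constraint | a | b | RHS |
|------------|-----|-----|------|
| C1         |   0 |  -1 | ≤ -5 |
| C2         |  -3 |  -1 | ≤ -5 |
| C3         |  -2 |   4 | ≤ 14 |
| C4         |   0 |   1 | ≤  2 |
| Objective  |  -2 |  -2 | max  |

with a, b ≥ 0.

Infeasible (no feasible solution exists)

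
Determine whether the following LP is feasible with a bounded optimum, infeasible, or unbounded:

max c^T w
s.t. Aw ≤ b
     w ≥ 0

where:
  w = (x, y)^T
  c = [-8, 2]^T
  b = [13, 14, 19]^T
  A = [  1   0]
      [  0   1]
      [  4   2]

Feasible with a bounded optimal solution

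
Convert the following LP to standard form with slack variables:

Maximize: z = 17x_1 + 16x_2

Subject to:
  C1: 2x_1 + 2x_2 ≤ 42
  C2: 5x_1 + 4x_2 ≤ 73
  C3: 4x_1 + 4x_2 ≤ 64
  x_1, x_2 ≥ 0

max z = 17x_1 + 16x_2

s.t.
  2x_1 + 2x_2 + s1 = 42
  5x_1 + 4x_2 + s2 = 73
  4x_1 + 4x_2 + s3 = 64
  x_1, x_2, s1, s2, s3 ≥ 0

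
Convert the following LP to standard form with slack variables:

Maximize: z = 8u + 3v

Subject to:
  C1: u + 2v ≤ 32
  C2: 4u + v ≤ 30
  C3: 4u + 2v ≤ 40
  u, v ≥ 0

max z = 8u + 3v

s.t.
  u + 2v + s1 = 32
  4u + v + s2 = 30
  4u + 2v + s3 = 40
  u, v, s1, s2, s3 ≥ 0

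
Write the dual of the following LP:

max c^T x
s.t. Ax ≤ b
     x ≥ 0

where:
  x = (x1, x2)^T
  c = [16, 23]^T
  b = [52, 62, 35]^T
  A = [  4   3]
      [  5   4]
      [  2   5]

Primal max cᵀx s.t. Ax ≤ b, x ≥ 0  →  Dual min bᵀy s.t. Aᵀy ≥ c, y ≥ 0.

Minimize: z = 52y1 + 62y2 + 35y3

Subject to:
  4y1 + 5y2 + 2y3 ≥ 16
  3y1 + 4y2 + 5y3 ≥ 23
  y1, y2, y3 ≥ 0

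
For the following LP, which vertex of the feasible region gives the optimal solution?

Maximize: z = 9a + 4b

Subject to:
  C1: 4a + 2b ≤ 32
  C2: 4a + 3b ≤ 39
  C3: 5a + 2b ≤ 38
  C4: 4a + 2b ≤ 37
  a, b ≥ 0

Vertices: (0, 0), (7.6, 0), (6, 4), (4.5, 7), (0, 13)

Evaluate the objective at each vertex of the feasible region:
  z(0, 0) = 0
  z(7.6, 0) = 68.4
  z(6, 4) = 70  ←
  z(4.5, 7) = 68.5
  z(0, 13) = 52
The maximum is at a = 6, b = 4.

(6, 4)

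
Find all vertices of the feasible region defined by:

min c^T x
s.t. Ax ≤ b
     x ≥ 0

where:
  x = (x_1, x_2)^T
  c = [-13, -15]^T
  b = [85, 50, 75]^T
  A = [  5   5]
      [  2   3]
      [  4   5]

(0, 0), (17, 0), (10, 7), (0, 15)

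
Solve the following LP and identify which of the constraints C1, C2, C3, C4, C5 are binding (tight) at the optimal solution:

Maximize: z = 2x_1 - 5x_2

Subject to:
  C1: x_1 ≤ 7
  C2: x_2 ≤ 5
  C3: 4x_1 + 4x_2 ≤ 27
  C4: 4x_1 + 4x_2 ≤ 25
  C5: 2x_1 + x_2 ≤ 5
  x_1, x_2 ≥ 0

At x_1 = 2.5, x_2 = 0, compute slack b - a·x for each constraint:
  C1: 7 − 2.5 = 4.5  (slack)
  C2: 5 − 0 = 5  (slack)
  C3: 27 − 10 = 17  (slack)
  C4: 25 − 10 = 15  (slack)
  C5: 5 − 5 = 0  (binding)

Optimal: x_1 = 2.5, x_2 = 0
Binding: C5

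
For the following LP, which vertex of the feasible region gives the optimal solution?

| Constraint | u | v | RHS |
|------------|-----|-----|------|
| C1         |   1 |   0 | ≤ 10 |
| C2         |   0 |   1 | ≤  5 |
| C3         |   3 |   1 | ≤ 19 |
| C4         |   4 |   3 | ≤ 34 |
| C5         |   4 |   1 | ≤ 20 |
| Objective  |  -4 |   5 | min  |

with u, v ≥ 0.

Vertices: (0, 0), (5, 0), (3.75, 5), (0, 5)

Evaluate the objective at each vertex of the feasible region:
  z(0, 0) = 0
  z(5, 0) = -20  ←
  z(3.75, 5) = 10
  z(0, 5) = 25
The minimum is at u = 5, v = 0.

(5, 0)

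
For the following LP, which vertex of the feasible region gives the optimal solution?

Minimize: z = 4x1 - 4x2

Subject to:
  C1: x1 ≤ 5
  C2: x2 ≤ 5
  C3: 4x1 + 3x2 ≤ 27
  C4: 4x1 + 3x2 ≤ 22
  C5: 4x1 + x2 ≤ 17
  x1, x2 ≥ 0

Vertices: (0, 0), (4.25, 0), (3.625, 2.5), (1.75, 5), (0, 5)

Evaluate the objective at each vertex of the feasible region:
  z(0, 0) = 0
  z(4.25, 0) = 17
  z(3.625, 2.5) = 4.5
  z(1.75, 5) = -13
  z(0, 5) = -20  ←
The minimum is at x1 = 0, x2 = 5.

(0, 5)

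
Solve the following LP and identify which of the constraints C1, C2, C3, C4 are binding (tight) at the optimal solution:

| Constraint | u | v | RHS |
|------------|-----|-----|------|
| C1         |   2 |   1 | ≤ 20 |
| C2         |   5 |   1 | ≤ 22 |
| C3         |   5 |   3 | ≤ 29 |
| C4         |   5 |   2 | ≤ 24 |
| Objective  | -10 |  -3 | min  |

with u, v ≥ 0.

At u = 4, v = 2, compute slack b - a·x for each constraint:
  C1: 20 − 10 = 10  (slack)
  C2: 22 − 22 = 0  (binding)
  C3: 29 − 26 = 3  (slack)
  C4: 24 − 24 = 0  (binding)

Optimal: u = 4, v = 2
Binding: C2, C4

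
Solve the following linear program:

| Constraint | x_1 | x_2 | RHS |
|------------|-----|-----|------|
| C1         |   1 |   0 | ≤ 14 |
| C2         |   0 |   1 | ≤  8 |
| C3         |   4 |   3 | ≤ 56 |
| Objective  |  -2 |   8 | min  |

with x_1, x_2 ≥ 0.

Evaluate the objective at each vertex of the feasible region:
  z(0, 0) = 0
  z(14, 0) = -28  ←
  z(8, 8) = 48
  z(0, 8) = 64
The minimum is at x_1 = 14, x_2 = 0.

x_1 = 14, x_2 = 0, z = -28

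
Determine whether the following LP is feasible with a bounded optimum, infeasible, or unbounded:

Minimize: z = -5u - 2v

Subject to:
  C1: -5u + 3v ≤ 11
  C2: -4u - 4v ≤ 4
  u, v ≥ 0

Unbounded (objective can decrease without bound)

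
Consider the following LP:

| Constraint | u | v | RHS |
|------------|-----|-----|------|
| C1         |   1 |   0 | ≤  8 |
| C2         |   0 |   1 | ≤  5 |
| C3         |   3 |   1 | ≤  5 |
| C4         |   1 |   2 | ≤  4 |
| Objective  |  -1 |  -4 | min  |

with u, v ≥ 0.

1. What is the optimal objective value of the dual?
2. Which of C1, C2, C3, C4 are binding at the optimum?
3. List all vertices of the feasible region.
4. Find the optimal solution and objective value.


1. -8
2. C4
3. (0, 0), (1.667, 0), (1.2, 1.4), (0, 2)
4. u = 0, v = 2, z = -8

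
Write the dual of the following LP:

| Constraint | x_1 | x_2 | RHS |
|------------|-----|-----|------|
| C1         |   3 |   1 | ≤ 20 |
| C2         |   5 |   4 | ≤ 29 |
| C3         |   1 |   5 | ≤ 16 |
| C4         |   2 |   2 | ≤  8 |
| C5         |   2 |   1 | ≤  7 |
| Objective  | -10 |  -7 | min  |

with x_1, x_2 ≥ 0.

Primal min cᵀx s.t. Ax ≤ b, x ≥ 0  →  Dual max −bᵀy s.t. Aᵀy ≥ −c, y ≥ 0.

Maximize: z = -20y1 - 29y2 - 16y3 - 8y4 - 7y5

Subject to:
  3y1 + 5y2 + y3 + 2y4 + 2y5 ≥ 10
  y1 + 4y2 + 5y3 + 2y4 + y5 ≥ 7
  y1, y2, y3, y4, y5 ≥ 0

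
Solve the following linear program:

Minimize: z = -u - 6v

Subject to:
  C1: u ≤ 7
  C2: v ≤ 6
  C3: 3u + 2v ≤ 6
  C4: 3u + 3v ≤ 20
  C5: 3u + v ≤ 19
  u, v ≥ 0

Evaluate the objective at each vertex of the feasible region:
  z(0, 0) = 0
  z(2, 0) = -2
  z(0, 3) = -18  ←
The minimum is at u = 0, v = 3.

u = 0, v = 3, z = -18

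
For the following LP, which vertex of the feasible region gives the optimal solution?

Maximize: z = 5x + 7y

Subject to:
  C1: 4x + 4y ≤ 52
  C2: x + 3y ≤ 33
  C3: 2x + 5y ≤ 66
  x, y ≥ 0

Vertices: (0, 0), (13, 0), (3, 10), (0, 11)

Evaluate the objective at each vertex of the feasible region:
  z(0, 0) = 0
  z(13, 0) = 65
  z(3, 10) = 85  ←
  z(0, 11) = 77
The maximum is at x = 3, y = 10.

(3, 10)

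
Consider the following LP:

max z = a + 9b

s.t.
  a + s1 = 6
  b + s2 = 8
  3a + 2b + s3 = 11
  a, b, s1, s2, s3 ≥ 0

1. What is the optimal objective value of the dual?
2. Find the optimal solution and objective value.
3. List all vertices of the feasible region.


1. 49.5
2. a = 0, b = 5.5, z = 49.5
3. (0, 0), (3.667, 0), (0, 5.5)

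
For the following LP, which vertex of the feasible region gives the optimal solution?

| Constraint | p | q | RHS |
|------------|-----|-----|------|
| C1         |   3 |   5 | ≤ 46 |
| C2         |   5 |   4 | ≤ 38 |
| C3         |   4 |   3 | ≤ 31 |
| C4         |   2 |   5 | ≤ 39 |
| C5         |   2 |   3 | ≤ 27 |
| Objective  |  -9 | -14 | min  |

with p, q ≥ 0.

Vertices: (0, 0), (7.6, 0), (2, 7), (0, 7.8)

Evaluate the objective at each vertex of the feasible region:
  z(0, 0) = 0
  z(7.6, 0) = -68.4
  z(2, 7) = -116  ←
  z(0, 7.8) = -109.2
The minimum is at p = 2, q = 7.

(2, 7)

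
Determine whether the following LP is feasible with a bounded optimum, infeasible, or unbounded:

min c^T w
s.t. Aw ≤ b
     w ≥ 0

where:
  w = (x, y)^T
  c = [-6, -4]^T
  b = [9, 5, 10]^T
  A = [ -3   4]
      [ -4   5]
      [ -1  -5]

Unbounded (objective can decrease without bound)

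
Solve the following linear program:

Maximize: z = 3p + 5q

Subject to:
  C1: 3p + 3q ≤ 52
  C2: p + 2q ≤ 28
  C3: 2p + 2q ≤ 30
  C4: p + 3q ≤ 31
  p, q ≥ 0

Evaluate the objective at each vertex of the feasible region:
  z(0, 0) = 0
  z(15, 0) = 45
  z(7, 8) = 61  ←
  z(0, 10.33) = 51.67
The maximum is at p = 7, q = 8.

p = 7, q = 8, z = 61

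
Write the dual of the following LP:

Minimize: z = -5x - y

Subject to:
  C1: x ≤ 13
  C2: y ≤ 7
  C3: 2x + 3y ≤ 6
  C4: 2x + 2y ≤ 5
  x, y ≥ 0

Primal min cᵀx s.t. Ax ≤ b, x ≥ 0  →  Dual max −bᵀy s.t. Aᵀy ≥ −c, y ≥ 0.

Maximize: z = -13y1 - 7y2 - 6y3 - 5y4

Subject to:
  y1 + 2y3 + 2y4 ≥ 5
  y2 + 3y3 + 2y4 ≥ 1
  y1, y2, y3, y4 ≥ 0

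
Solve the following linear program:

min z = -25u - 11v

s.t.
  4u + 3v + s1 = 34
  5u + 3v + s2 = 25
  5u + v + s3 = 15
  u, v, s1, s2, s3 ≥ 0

Evaluate the objective at each vertex of the feasible region:
  z(0, 0) = 0
  z(3, 0) = -75
  z(2, 5) = -105  ←
  z(0, 8.333) = -91.67
The minimum is at u = 2, v = 5.

u = 2, v = 5, z = -105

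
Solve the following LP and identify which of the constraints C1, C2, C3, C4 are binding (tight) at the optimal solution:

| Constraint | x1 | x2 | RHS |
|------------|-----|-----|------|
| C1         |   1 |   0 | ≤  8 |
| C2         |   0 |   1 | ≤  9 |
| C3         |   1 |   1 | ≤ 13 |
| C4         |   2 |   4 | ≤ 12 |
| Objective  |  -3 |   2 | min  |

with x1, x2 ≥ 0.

At x1 = 6, x2 = 0, compute slack b - a·x for each constraint:
  C1: 8 − 6 = 2  (slack)
  C2: 9 − 0 = 9  (slack)
  C3: 13 − 6 = 7  (slack)
  C4: 12 − 12 = 0  (binding)

Optimal: x1 = 6, x2 = 0
Binding: C4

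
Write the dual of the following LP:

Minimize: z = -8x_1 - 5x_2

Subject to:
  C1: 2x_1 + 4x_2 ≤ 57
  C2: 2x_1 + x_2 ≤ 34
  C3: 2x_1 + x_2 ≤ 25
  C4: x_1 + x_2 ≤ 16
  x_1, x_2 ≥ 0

Primal min cᵀx s.t. Ax ≤ b, x ≥ 0  →  Dual max −bᵀy s.t. Aᵀy ≥ −c, y ≥ 0.

Maximize: z = -57y1 - 34y2 - 25y3 - 16y4

Subject to:
  2y1 + 2y2 + 2y3 + y4 ≥ 8
  4y1 + y2 + y3 + y4 ≥ 5
  y1, y2, y3, y4 ≥ 0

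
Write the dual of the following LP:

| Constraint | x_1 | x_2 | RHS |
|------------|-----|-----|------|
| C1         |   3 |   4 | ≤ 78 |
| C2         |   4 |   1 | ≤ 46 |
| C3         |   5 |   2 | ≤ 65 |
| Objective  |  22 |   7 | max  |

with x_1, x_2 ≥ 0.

Primal max cᵀx s.t. Ax ≤ b, x ≥ 0  →  Dual min bᵀy s.t. Aᵀy ≥ c, y ≥ 0.

Minimize: z = 78y1 + 46y2 + 65y3

Subject to:
  3y1 + 4y2 + 5y3 ≥ 22
  4y1 + y2 + 2y3 ≥ 7
  y1, y2, y3 ≥ 0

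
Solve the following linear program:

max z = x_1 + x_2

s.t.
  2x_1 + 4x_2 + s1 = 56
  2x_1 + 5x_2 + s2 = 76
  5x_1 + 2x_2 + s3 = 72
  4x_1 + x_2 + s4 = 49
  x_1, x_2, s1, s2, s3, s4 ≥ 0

Evaluate the objective at each vertex of the feasible region:
  z(0, 0) = 0
  z(12.25, 0) = 12.25
  z(10, 9) = 19  ←
  z(0, 14) = 14
The maximum is at x_1 = 10, x_2 = 9.

x_1 = 10, x_2 = 9, z = 19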